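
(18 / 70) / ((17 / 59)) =531 / 595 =0.89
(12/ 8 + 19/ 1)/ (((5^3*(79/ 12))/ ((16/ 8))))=492/ 9875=0.05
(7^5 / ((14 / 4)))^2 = 23059204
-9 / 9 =-1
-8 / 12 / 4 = -1 / 6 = -0.17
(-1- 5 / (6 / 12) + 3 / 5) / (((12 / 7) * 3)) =-91 / 45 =-2.02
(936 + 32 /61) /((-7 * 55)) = -57128 /23485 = -2.43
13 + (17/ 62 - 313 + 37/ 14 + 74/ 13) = -822013/ 2821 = -291.39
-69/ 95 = -0.73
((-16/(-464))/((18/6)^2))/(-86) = -0.00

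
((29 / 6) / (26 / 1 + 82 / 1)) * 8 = 29 / 81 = 0.36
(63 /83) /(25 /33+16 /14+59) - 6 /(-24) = 76616 /291911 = 0.26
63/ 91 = 0.69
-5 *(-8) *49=1960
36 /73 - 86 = -6242 /73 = -85.51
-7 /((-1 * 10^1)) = 7 /10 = 0.70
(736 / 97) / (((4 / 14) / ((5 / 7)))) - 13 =579 / 97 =5.97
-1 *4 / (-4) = 1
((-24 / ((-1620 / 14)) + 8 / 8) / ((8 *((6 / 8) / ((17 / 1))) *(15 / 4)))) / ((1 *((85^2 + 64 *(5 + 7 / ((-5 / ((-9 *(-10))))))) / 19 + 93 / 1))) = 52649 / 3790800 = 0.01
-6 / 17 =-0.35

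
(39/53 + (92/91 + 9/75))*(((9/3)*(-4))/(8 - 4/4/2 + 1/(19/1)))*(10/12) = -17107144/6921005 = -2.47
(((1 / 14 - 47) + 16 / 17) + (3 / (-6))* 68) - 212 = -69493 / 238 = -291.99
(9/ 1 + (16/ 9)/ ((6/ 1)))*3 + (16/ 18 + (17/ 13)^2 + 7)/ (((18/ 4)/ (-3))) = 98057/ 4563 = 21.49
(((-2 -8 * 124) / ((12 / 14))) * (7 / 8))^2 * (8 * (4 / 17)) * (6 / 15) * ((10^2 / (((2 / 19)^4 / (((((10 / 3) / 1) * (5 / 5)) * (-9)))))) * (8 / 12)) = -1932232354837225 / 153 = -12628969639458.99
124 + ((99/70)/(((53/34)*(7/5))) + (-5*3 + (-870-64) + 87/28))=-8531091/10388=-821.24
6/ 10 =3/ 5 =0.60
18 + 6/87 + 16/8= 582/29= 20.07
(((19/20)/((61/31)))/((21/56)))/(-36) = -589/16470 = -0.04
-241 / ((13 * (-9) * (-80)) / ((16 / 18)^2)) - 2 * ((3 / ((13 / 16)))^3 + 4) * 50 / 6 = -7252497916 / 8008065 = -905.65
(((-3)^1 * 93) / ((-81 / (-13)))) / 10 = -403 / 90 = -4.48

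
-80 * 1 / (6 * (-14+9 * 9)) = -40 / 201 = -0.20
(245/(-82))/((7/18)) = -315/41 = -7.68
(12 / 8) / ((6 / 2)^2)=1 / 6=0.17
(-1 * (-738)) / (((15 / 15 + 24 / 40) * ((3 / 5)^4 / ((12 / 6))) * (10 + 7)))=128125 / 306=418.71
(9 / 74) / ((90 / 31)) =31 / 740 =0.04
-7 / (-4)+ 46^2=8471 / 4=2117.75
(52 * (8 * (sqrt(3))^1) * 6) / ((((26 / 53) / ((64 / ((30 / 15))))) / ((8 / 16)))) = 81408 * sqrt(3) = 141002.79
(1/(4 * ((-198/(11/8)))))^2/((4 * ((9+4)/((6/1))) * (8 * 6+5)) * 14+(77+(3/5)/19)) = 95/205114318848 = 0.00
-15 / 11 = -1.36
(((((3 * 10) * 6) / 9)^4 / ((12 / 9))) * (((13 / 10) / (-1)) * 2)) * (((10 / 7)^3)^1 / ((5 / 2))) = -124800000 / 343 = -363848.40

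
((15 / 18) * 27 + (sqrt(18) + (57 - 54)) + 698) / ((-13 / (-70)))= 210 * sqrt(2) / 13 + 50645 / 13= 3918.61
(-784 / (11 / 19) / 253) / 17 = -14896 / 47311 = -0.31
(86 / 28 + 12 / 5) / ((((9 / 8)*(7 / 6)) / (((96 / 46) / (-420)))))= -12256 / 591675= -0.02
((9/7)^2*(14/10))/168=27/1960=0.01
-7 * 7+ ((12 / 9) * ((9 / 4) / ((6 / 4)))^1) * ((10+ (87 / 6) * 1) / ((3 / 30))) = 441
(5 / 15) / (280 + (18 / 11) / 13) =143 / 120174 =0.00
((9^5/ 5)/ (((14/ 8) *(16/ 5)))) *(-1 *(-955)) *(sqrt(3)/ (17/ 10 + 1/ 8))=563917950 *sqrt(3)/ 511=1911417.89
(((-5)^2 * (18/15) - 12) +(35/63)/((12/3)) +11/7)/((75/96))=39736/1575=25.23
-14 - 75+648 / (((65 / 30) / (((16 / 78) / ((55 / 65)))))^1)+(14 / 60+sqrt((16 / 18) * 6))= -69769 / 4290+4 * sqrt(3) / 3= -13.95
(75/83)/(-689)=-75/57187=-0.00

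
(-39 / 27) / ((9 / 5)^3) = -1625 / 6561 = -0.25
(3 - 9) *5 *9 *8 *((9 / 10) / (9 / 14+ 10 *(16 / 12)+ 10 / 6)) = -9072 / 73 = -124.27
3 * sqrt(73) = 25.63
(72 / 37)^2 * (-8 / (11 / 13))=-539136 / 15059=-35.80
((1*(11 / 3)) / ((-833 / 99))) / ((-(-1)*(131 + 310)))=-121 / 122451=-0.00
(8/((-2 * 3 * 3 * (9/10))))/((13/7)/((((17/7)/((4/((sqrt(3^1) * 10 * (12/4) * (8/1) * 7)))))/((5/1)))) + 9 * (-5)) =247520 * sqrt(3)/334477151037 + 135945600/12388042631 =0.01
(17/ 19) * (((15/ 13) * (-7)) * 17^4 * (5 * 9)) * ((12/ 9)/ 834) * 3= -4472549550/ 34333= -130269.70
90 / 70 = 9 / 7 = 1.29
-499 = -499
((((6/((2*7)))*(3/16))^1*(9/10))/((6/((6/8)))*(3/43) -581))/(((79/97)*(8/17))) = -5743467/17666978560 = -0.00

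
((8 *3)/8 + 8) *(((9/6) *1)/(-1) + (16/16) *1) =-11/2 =-5.50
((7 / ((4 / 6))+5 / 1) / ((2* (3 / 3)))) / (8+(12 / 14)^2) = 1519 / 1712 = 0.89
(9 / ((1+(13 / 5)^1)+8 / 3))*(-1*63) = -8505 / 94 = -90.48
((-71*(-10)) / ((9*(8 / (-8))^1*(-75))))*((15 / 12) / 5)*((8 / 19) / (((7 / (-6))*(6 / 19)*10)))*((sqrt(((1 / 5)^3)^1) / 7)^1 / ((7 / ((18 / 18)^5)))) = -142*sqrt(5) / 5788125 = -0.00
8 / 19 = 0.42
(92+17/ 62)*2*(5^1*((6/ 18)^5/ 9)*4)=38140/ 22599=1.69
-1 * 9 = -9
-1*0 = 0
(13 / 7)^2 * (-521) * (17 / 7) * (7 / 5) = -1496833 / 245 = -6109.52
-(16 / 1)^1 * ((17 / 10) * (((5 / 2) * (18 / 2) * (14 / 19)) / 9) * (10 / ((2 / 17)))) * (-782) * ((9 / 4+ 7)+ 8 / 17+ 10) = 1247907780 / 19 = 65679356.84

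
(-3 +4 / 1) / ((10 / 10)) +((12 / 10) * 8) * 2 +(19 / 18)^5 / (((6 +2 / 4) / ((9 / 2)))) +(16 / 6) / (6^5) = 21.11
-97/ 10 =-9.70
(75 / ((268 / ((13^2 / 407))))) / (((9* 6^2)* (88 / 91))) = 384475 / 1036658304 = 0.00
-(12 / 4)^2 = -9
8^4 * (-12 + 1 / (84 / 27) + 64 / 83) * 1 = -25957376 / 581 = -44677.07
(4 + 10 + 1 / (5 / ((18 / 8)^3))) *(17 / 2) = 88553 / 640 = 138.36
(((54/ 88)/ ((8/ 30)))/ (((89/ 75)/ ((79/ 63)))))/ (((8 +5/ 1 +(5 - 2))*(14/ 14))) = 266625/ 1754368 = 0.15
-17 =-17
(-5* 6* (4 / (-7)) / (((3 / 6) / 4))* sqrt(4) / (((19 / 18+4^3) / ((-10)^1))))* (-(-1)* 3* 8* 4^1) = -33177600 / 8197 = -4047.53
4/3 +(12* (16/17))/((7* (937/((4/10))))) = 2231212/1672545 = 1.33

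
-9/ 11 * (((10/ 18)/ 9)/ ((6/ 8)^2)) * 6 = -160/ 297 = -0.54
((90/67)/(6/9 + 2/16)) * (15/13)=32400/16549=1.96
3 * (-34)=-102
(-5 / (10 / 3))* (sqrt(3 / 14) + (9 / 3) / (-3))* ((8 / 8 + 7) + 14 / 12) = 55 / 4 - 55* sqrt(42) / 56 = 7.38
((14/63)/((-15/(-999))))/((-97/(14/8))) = -259/970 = -0.27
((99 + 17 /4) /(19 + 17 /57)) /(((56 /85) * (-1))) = -57171 /7040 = -8.12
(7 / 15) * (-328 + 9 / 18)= -917 / 6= -152.83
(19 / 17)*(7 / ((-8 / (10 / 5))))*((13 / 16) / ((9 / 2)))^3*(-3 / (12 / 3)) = 292201 / 33841152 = 0.01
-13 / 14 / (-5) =13 / 70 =0.19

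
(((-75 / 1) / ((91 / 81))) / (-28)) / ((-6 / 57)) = -115425 / 5096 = -22.65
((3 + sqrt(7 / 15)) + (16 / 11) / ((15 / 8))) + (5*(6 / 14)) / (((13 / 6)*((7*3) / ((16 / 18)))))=sqrt(105) / 15 + 401251 / 105105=4.50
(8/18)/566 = 0.00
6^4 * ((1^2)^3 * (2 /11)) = 2592 /11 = 235.64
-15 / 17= -0.88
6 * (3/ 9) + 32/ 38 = 54/ 19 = 2.84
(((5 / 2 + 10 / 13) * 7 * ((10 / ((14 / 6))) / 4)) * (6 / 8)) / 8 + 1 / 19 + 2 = 4.35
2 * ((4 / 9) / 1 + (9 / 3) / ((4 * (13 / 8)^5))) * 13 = 3412712 / 257049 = 13.28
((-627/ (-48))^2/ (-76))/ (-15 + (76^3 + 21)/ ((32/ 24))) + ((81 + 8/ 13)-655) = -228454488221/ 398431488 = -573.38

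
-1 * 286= -286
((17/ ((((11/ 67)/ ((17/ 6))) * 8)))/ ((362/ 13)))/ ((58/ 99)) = 755157/ 335936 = 2.25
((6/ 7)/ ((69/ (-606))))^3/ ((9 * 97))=-197817792/ 404808257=-0.49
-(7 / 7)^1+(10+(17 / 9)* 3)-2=38 / 3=12.67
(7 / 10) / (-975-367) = -7 / 13420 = -0.00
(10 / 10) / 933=1 / 933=0.00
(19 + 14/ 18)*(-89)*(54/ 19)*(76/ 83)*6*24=-54749952/ 83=-659637.98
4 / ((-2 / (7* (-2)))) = 28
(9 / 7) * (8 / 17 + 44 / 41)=9684 / 4879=1.98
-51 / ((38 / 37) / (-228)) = 11322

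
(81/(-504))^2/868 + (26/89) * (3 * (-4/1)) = -849271767/242262272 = -3.51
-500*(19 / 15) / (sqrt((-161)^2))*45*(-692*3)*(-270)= -15974820000 / 161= -99222484.47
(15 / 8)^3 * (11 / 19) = 37125 / 9728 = 3.82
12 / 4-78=-75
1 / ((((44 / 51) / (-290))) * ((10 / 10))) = -7395 / 22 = -336.14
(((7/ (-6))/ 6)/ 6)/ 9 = -0.00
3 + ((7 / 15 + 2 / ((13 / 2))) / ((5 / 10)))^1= 887 / 195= 4.55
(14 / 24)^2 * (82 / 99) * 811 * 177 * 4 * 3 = 96128641 / 198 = 485498.19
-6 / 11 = -0.55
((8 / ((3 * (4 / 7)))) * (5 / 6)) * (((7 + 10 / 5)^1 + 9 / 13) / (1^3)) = 490 / 13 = 37.69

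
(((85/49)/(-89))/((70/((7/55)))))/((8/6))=-51/1918840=-0.00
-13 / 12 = -1.08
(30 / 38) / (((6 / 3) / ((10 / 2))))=75 / 38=1.97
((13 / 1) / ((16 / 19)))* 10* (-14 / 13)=-166.25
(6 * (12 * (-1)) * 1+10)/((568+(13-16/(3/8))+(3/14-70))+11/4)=-5208/39589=-0.13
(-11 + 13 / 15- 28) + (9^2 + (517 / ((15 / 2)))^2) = 1078801 / 225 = 4794.67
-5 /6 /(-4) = 5 /24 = 0.21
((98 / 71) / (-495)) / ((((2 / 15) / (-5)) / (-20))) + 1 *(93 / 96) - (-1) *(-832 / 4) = -209.12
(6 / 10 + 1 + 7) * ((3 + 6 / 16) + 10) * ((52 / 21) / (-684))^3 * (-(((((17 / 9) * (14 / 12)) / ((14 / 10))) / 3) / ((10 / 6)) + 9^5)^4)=1045001177622202319537484180143117 / 15750024946205639040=66349176029334.17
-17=-17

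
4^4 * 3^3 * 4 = 27648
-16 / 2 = -8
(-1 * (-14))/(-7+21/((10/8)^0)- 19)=-14/5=-2.80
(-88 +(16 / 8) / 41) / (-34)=1803 / 697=2.59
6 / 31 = 0.19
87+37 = 124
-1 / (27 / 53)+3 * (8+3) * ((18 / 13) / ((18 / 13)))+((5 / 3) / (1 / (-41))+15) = -602 / 27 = -22.30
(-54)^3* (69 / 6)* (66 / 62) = -59757588 / 31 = -1927664.13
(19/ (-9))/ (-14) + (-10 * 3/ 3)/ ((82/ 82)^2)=-1241/ 126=-9.85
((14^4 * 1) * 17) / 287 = 93296 / 41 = 2275.51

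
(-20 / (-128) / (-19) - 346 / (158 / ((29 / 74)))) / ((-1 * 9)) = 171087 / 1777184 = 0.10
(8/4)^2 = 4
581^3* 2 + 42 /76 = 14905343537 /38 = 392245882.55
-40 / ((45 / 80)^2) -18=-11698 / 81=-144.42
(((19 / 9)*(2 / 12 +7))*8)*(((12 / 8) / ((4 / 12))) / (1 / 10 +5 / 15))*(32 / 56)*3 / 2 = 98040 / 91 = 1077.36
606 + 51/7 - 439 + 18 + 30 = 1556/7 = 222.29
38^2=1444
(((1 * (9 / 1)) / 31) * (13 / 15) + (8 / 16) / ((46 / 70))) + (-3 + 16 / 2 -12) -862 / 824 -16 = -33831341 / 1468780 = -23.03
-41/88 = -0.47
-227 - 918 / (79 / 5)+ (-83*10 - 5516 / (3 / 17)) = -7672267 / 237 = -32372.43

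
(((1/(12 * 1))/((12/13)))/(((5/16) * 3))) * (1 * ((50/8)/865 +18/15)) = 54301/467100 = 0.12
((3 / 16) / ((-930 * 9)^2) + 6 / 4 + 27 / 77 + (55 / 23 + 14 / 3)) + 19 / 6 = 7990347515371 / 661710772800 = 12.08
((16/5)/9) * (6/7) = 32/105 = 0.30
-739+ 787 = 48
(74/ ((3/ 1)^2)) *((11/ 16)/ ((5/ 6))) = 407/ 60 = 6.78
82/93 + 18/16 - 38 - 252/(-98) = -174061/5208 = -33.42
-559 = -559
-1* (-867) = 867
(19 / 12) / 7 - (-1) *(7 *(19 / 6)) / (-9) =-1691 / 756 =-2.24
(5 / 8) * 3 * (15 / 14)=225 / 112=2.01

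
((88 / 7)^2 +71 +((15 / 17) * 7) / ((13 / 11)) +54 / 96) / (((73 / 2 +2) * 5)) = 40687509 / 33353320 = 1.22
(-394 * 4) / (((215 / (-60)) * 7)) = 18912 / 301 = 62.83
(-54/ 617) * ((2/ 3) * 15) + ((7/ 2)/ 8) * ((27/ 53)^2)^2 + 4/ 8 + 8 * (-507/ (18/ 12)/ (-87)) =208284614908913/ 6776850073584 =30.73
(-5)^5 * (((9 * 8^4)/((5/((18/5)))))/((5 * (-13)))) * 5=82944000/13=6380307.69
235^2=55225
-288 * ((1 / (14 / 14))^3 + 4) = -1440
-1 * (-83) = 83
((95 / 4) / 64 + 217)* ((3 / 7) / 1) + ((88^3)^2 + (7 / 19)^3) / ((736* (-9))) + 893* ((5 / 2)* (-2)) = -70113684.46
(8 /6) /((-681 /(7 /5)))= -28 /10215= -0.00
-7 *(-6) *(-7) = -294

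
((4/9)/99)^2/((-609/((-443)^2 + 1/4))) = -3139988/483473529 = -0.01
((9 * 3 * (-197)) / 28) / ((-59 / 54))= 143613 / 826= 173.87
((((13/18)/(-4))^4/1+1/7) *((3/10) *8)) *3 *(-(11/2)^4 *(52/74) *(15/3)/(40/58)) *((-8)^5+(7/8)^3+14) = 501206221247298280571/3167722930176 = 158222872.48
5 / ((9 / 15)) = 8.33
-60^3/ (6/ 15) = -540000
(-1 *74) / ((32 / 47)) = -1739 / 16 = -108.69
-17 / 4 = -4.25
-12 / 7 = -1.71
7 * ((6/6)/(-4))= -7/4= -1.75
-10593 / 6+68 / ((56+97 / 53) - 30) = -5201017 / 2950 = -1763.06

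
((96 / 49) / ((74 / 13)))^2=389376 / 3286969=0.12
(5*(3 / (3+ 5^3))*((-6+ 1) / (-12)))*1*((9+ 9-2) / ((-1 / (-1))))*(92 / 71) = 1.01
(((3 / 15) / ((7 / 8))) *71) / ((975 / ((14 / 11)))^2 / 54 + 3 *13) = 0.00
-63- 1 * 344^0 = -64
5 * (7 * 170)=5950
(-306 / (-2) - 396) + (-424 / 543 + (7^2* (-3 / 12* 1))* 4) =-158980 / 543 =-292.78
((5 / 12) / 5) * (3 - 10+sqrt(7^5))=-7 / 12+49 * sqrt(7) / 12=10.22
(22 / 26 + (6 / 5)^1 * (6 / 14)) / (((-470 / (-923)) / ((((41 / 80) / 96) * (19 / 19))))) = 1801909 / 126336000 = 0.01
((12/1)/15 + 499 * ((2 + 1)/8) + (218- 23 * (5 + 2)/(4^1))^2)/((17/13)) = 1944371/80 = 24304.64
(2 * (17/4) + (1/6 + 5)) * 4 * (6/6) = 164/3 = 54.67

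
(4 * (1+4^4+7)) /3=352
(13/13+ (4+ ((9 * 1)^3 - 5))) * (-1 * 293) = -213597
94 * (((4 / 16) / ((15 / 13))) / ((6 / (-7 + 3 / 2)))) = -6721 / 360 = -18.67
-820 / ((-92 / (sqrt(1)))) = 205 / 23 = 8.91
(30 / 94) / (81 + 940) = 15 / 47987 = 0.00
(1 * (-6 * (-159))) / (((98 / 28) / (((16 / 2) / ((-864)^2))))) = 53 / 18144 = 0.00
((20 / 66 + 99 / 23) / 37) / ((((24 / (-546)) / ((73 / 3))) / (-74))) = 23230571 / 4554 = 5101.14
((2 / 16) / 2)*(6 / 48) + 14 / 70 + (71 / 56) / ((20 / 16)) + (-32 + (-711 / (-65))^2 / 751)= -87048184759 / 2842985600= -30.62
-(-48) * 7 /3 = 112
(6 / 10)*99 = 297 / 5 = 59.40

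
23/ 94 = 0.24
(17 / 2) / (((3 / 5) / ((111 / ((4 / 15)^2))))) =707625 / 32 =22113.28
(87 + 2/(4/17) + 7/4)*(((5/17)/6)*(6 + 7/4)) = 60295/1632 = 36.95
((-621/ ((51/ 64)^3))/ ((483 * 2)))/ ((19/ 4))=-524288/ 1960287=-0.27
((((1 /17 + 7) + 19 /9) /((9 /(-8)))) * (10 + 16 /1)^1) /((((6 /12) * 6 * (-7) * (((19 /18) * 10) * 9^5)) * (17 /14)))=583648 /43772137965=0.00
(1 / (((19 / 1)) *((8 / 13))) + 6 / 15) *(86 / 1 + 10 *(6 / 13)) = 11439 / 260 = 44.00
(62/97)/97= 62/9409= 0.01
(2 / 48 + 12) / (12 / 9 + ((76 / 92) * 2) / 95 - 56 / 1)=-0.22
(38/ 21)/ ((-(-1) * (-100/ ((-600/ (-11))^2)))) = -45600/ 847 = -53.84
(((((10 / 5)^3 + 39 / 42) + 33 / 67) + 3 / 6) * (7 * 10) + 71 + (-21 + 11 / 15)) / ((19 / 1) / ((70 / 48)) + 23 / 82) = 55.99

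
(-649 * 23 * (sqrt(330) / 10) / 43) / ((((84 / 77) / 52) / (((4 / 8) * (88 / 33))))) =-4269122 * sqrt(330) / 1935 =-40078.79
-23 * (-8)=184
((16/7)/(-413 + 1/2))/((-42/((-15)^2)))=0.03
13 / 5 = 2.60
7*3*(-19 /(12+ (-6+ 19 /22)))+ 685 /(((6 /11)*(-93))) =-6035909 /84258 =-71.64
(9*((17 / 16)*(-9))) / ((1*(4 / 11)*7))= -15147 / 448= -33.81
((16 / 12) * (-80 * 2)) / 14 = -320 / 21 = -15.24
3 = 3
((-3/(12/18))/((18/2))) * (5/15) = -1/6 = -0.17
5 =5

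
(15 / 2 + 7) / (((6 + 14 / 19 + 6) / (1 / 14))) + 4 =27655 / 6776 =4.08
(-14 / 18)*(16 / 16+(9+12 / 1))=-154 / 9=-17.11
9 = 9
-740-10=-750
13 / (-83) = -13 / 83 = -0.16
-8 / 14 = -4 / 7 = -0.57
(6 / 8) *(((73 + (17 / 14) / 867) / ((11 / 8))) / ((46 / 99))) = 85.70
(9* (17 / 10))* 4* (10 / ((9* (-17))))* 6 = -24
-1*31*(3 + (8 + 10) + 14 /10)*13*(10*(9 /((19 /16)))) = -12999168 /19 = -684166.74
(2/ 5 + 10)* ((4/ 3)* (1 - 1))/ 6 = 0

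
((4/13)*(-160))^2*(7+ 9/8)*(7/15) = 358400/39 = 9189.74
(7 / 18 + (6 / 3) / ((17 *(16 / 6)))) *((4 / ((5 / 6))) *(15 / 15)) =106 / 51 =2.08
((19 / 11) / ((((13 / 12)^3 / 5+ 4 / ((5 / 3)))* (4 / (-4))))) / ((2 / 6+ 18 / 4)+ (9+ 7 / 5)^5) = -162000000 / 30289016825309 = -0.00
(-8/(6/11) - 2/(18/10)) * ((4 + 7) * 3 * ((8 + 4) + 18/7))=-53108/7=-7586.86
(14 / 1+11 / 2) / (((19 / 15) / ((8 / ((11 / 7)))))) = 16380 / 209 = 78.37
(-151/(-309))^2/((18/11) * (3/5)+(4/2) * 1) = 1254055/15658884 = 0.08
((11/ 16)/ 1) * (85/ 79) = 935/ 1264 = 0.74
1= 1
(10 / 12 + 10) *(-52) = -1690 / 3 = -563.33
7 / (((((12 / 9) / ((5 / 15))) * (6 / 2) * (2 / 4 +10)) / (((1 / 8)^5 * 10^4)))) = 0.02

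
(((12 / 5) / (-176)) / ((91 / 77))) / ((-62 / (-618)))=-0.12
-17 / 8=-2.12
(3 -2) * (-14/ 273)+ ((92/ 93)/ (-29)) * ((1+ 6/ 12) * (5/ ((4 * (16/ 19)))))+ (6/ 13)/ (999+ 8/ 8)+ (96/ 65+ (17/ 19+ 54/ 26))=11516050607/ 2664636000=4.32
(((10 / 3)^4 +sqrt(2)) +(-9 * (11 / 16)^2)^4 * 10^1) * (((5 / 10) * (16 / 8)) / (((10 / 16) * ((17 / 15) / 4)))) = 96 * sqrt(2) / 17 +591070326867605 / 30802968576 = 19196.73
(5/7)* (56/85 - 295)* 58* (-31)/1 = 378018.17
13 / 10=1.30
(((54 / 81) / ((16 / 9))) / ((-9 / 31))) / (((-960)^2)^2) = -31 / 20384317440000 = -0.00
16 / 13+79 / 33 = 1555 / 429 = 3.62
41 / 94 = 0.44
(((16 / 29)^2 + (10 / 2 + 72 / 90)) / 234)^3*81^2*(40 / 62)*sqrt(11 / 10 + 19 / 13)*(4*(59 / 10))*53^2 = 75682307500045034733*sqrt(4810) / 658314018754388750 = 7973.22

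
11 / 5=2.20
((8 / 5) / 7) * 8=64 / 35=1.83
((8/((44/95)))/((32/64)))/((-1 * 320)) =-19/176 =-0.11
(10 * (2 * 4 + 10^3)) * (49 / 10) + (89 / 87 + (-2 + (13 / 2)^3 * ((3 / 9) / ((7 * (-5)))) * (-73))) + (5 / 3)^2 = 3623652107 / 73080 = 49584.73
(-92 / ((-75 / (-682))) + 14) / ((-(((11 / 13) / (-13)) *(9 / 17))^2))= 509230234526 / 735075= 692759.56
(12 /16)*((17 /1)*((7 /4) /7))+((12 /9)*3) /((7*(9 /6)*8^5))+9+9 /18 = 1091329 /86016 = 12.69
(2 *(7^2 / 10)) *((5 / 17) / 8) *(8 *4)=196 / 17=11.53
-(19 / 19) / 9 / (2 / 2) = -0.11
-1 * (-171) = 171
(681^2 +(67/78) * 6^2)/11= 6029295/143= 42162.90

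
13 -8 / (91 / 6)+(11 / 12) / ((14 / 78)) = 6399 / 364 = 17.58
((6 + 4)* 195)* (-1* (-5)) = 9750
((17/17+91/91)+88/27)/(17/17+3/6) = 3.51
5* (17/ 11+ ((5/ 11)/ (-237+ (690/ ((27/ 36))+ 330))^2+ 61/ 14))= 423994405/ 14366366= 29.51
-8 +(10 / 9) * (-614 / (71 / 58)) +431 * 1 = -85823 / 639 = -134.31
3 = 3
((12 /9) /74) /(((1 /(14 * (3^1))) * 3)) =28 /111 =0.25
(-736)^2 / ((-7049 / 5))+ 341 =-304771 / 7049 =-43.24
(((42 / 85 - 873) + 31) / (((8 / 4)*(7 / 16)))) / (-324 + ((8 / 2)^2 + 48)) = 143056 / 38675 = 3.70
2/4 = 1/2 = 0.50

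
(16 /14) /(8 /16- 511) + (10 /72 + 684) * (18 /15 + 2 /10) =957.79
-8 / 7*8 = -64 / 7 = -9.14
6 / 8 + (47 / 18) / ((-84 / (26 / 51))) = 14153 / 19278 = 0.73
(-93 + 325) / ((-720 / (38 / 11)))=-1.11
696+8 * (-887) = -6400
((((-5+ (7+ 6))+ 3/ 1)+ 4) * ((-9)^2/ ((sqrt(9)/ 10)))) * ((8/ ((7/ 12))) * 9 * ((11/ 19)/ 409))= 38491200/ 54397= 707.60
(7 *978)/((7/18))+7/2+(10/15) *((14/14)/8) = 211291/12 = 17607.58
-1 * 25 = -25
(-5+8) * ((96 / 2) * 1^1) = 144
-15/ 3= -5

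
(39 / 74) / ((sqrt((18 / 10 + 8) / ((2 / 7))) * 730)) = 0.00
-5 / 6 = -0.83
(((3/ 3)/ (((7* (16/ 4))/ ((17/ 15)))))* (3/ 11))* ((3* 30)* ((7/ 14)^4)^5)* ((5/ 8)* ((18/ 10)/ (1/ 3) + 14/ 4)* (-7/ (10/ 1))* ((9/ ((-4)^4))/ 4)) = -122553/ 3779571220480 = -0.00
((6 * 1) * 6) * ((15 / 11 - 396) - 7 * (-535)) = 1326744 / 11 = 120613.09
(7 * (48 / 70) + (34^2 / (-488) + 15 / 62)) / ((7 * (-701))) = -0.00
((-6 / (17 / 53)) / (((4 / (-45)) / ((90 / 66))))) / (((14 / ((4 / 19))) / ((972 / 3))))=34773300 / 24871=1398.15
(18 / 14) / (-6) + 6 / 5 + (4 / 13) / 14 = 131 / 130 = 1.01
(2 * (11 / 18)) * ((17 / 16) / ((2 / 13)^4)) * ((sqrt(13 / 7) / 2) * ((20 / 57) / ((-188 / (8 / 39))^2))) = 158015 * sqrt(91) / 2284565472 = 0.00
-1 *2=-2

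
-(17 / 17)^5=-1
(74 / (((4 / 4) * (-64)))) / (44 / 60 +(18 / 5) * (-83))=555 / 143072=0.00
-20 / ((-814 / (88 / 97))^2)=-320 / 12880921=-0.00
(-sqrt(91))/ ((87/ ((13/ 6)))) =-13 * sqrt(91)/ 522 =-0.24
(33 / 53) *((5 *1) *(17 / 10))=561 / 106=5.29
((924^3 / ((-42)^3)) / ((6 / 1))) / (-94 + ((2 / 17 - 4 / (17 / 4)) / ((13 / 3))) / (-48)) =9412832 / 498555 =18.88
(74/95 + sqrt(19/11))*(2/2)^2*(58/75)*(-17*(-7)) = 510748/7125 + 6902*sqrt(209)/825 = 192.63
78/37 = 2.11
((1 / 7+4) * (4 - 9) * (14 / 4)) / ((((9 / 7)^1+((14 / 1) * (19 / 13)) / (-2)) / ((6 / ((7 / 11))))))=5655 / 74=76.42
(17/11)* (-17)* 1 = -26.27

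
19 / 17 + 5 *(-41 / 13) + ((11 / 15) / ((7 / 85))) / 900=-61156873 / 4176900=-14.64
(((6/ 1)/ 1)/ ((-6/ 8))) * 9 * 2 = -144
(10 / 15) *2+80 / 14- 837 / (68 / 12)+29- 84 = -69850 / 357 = -195.66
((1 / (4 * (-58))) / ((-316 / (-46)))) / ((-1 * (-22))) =-23 / 806432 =-0.00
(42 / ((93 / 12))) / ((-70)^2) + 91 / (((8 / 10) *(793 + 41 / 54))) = 67160481 / 465063550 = 0.14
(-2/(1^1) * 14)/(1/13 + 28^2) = -364/10193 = -0.04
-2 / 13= -0.15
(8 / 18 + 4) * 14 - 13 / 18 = 123 / 2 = 61.50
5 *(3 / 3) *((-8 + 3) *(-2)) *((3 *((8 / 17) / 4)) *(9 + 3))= 3600 / 17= 211.76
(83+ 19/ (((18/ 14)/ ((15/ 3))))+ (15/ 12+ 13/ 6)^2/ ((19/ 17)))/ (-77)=-457825/ 210672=-2.17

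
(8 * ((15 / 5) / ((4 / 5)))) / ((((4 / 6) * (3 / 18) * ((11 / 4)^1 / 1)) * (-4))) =-270 / 11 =-24.55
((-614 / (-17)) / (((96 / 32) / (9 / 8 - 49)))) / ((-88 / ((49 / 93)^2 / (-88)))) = -282311981 / 13663482624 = -0.02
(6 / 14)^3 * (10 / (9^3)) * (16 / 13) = 160 / 120393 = 0.00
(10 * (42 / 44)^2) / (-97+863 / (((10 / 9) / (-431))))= -11025 / 405174187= -0.00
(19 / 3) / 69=19 / 207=0.09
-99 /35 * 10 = -198 /7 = -28.29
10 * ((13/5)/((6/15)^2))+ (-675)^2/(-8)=-454325/8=-56790.62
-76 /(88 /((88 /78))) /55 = -38 /2145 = -0.02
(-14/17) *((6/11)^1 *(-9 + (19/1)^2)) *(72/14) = -13824/17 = -813.18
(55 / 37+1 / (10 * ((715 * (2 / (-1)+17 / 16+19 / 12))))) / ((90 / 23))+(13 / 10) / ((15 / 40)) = 1419577849 / 369047250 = 3.85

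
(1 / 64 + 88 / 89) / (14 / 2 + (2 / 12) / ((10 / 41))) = 85815 / 656464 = 0.13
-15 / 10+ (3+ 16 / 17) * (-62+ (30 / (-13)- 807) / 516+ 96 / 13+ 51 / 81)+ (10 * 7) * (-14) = -1232049445 / 1026324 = -1200.45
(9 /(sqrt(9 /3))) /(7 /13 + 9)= 39 * sqrt(3) /124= 0.54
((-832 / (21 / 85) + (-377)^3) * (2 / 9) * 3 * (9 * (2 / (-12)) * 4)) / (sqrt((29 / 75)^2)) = 112530601300 / 203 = 554337937.44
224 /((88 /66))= 168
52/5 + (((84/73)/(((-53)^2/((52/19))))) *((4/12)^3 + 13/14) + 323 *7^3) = 266106367583/2401695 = 110799.40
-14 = -14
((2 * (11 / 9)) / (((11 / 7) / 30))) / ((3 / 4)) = 560 / 9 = 62.22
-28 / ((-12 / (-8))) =-56 / 3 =-18.67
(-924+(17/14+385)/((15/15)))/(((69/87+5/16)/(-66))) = 38428016/1197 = 32103.61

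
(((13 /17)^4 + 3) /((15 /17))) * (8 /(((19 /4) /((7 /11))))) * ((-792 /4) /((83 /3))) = -1125427968 /38739005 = -29.05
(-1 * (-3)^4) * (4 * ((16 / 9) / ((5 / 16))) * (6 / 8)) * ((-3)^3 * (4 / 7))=746496 / 35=21328.46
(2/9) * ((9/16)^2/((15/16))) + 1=43/40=1.08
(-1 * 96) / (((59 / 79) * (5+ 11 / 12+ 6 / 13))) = -1183104 / 58705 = -20.15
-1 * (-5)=5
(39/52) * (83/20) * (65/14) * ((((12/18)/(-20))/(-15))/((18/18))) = 1079/33600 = 0.03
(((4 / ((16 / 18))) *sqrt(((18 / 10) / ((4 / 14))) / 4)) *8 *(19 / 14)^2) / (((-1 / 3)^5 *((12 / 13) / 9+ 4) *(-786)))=6.27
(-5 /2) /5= -1 /2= -0.50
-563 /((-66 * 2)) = 563 /132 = 4.27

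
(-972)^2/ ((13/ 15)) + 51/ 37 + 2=524356745/ 481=1090138.76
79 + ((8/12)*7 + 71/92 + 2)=23857/276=86.44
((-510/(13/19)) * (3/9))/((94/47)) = -1615/13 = -124.23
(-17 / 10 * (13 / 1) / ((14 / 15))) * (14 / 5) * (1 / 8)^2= -663 / 640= -1.04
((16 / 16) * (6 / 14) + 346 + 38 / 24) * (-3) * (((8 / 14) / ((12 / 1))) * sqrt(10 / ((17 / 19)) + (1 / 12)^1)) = -29233 * sqrt(117147) / 59976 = -166.83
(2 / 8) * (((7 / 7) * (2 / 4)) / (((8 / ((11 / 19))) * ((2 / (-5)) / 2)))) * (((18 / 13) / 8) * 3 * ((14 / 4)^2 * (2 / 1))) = -72765 / 126464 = -0.58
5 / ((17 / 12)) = 60 / 17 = 3.53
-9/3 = -3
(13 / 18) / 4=13 / 72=0.18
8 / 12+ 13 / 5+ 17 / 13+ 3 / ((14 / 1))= 13073 / 2730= 4.79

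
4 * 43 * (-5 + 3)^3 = -1376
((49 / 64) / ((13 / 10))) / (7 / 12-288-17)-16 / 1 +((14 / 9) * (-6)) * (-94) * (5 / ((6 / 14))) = 34942779497 / 3419208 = 10219.55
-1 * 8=-8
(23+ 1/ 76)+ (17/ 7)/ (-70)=427859/ 18620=22.98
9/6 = 3/2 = 1.50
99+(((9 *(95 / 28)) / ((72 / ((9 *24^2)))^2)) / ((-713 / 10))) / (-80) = 632619 / 4991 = 126.75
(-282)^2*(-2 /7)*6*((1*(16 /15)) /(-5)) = 5089536 /175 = 29083.06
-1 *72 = -72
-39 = -39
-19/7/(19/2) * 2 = -4/7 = -0.57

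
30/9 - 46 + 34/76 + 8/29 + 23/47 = -6441217/155382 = -41.45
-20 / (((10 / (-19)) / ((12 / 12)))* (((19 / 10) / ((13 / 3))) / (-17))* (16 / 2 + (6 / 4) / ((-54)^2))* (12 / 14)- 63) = 668304 / 2102047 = 0.32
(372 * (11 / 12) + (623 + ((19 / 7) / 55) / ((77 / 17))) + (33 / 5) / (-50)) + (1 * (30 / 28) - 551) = 306788934 / 741125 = 413.95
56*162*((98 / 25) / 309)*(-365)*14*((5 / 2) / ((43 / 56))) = -8480408832 / 4429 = -1914745.73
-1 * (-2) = 2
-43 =-43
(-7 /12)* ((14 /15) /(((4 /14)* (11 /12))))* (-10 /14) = 49 /33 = 1.48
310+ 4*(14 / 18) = 2818 / 9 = 313.11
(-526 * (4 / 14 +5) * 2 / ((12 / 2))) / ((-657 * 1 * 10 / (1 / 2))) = 9731 / 137970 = 0.07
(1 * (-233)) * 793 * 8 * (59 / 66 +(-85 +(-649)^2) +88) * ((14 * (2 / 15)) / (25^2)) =-575286887300944 / 309375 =-1859513171.07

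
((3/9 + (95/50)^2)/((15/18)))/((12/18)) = 3549/500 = 7.10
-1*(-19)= 19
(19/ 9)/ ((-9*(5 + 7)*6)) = -19/ 5832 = -0.00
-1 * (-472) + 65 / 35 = 3317 / 7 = 473.86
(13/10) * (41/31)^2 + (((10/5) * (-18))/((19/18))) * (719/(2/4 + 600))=-8456165033/219290590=-38.56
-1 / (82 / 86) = -43 / 41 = -1.05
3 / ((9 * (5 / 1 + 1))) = 1 / 18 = 0.06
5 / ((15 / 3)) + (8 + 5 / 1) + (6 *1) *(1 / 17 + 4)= 38.35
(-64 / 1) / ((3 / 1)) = -64 / 3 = -21.33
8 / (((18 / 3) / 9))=12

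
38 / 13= 2.92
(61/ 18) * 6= 61/ 3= 20.33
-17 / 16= -1.06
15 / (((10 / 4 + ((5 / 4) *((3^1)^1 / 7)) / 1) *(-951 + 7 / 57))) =-1197 / 230350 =-0.01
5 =5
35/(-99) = -35/99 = -0.35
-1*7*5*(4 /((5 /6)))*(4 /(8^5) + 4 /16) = -43029 /1024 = -42.02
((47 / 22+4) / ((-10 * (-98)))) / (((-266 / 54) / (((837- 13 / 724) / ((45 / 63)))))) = -88351155 / 59315872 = -1.49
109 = 109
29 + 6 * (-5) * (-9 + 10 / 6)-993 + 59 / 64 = -47557 / 64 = -743.08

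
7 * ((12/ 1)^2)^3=20901888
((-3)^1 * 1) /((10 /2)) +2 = 7 /5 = 1.40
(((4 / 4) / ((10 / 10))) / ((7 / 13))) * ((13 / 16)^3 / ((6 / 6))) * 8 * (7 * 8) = 28561 / 64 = 446.27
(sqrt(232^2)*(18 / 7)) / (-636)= -348 / 371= -0.94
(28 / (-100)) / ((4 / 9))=-63 / 100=-0.63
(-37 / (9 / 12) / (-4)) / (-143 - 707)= -37 / 2550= -0.01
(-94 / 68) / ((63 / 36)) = -94 / 119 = -0.79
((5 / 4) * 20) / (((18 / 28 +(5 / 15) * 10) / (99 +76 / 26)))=1391250 / 2171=640.83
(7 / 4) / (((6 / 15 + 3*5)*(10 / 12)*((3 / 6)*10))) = 3 / 110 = 0.03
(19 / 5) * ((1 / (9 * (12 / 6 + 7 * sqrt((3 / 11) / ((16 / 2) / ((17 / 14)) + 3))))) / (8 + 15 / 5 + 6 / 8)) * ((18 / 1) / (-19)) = -28688 / 1098155 + 56 * sqrt(91443) / 1098155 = -0.01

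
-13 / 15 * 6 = -26 / 5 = -5.20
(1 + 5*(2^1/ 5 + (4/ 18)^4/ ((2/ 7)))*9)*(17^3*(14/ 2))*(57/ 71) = 9233605199/ 17253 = 535188.38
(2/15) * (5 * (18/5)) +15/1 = 87/5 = 17.40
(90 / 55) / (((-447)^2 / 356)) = 712 / 244211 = 0.00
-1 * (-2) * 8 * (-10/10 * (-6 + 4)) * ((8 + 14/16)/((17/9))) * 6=15336/17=902.12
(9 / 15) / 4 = 3 / 20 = 0.15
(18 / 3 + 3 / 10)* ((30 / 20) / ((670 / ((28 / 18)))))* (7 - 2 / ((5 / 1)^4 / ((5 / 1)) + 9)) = 17199 / 112225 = 0.15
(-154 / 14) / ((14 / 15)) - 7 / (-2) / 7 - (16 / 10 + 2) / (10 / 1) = -2038 / 175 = -11.65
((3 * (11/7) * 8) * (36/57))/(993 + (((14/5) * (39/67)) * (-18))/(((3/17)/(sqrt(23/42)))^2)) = 1061280/21257789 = 0.05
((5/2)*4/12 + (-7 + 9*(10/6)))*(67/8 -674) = -5879.69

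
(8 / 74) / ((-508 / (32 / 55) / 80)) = -512 / 51689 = -0.01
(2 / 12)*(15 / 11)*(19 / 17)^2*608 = 548720 / 3179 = 172.61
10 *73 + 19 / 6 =4399 / 6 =733.17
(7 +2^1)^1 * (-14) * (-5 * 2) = 1260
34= 34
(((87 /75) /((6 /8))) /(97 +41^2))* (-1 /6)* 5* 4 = -0.00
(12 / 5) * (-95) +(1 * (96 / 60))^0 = -227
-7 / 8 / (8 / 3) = -21 / 64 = -0.33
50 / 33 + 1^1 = 83 / 33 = 2.52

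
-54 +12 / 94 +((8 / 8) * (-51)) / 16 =-42909 / 752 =-57.06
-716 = -716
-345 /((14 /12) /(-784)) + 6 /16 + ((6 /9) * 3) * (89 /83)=153943433 /664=231842.52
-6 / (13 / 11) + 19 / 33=-1931 / 429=-4.50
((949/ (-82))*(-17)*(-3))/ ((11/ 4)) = -96798/ 451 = -214.63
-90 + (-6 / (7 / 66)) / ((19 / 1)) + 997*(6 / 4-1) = 107869 / 266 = 405.52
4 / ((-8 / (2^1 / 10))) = -1 / 10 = -0.10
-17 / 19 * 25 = -425 / 19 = -22.37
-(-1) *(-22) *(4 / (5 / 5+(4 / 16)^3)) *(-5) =5632 / 13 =433.23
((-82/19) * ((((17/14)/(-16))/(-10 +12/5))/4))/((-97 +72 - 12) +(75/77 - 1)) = 38335/131739008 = 0.00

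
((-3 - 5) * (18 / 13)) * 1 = -144 / 13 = -11.08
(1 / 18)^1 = 1 / 18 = 0.06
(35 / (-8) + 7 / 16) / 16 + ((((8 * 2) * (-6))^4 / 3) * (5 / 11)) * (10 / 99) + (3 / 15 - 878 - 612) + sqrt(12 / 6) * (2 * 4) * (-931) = 201095813661 / 154880 - 7448 * sqrt(2) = 1287864.49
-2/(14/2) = -2/7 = -0.29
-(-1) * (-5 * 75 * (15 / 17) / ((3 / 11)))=-20625 / 17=-1213.24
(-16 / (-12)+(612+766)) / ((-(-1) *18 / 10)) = 20690 / 27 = 766.30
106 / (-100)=-53 / 50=-1.06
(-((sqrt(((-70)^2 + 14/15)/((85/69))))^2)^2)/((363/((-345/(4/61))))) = 1002751821766163/4371125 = 229403602.45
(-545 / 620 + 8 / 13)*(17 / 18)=-7225 / 29016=-0.25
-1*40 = -40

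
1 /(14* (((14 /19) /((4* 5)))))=95 /49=1.94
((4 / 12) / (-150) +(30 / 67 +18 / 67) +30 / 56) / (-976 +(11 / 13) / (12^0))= -6858631 / 5350961700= -0.00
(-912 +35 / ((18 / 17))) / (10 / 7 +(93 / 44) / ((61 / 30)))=-74311237 / 208665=-356.13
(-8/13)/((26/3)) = -12/169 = -0.07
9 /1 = 9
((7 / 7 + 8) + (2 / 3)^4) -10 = -65 / 81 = -0.80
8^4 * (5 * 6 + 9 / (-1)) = 86016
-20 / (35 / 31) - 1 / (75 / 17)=-17.94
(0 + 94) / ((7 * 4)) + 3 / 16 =397 / 112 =3.54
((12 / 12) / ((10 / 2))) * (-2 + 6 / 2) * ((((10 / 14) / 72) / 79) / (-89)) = -1 / 3543624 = -0.00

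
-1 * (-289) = 289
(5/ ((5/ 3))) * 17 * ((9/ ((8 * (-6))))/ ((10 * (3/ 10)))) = -51/ 16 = -3.19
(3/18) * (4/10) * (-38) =-38/15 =-2.53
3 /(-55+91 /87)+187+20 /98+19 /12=260456695 /1380036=188.73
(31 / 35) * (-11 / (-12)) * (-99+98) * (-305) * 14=3466.83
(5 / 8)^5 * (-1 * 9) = -28125 / 32768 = -0.86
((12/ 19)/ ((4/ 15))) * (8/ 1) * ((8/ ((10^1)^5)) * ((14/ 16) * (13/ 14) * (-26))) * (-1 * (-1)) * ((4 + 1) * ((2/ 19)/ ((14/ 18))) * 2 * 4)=-54756/ 315875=-0.17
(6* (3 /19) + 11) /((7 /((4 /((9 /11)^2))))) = 10.20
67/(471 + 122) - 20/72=-1759/10674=-0.16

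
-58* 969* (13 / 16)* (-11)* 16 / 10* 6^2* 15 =433991844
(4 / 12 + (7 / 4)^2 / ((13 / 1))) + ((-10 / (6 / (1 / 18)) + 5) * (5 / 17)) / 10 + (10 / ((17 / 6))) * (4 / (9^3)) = 629495 / 859248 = 0.73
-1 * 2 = -2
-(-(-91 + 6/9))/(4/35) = -9485/12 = -790.42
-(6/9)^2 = -4/9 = -0.44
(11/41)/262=11/10742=0.00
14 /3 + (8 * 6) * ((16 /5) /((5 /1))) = 2654 /75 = 35.39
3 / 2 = 1.50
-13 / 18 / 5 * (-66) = 143 / 15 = 9.53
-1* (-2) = 2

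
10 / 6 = 5 / 3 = 1.67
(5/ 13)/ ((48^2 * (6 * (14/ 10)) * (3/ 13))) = 25/ 290304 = 0.00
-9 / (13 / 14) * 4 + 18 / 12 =-969 / 26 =-37.27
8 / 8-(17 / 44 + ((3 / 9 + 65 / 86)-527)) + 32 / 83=248231531 / 471108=526.91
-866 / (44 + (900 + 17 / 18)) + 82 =1379150 / 17009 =81.08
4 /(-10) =-2 /5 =-0.40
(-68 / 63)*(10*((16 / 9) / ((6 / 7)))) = -5440 / 243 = -22.39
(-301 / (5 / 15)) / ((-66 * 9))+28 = 5845 / 198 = 29.52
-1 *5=-5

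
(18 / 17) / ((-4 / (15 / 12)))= -45 / 136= -0.33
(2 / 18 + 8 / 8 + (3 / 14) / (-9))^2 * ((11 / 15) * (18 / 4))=206459 / 52920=3.90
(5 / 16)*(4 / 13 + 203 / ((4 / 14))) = 92405 / 416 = 222.13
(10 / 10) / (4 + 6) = 0.10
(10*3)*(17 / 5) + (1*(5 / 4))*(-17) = 323 / 4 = 80.75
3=3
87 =87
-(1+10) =-11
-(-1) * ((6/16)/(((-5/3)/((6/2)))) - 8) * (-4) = 347/10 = 34.70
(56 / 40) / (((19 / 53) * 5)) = 371 / 475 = 0.78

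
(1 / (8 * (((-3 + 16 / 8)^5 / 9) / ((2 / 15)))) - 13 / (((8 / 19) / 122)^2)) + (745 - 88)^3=22600158163 / 80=282501977.04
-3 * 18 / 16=-27 / 8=-3.38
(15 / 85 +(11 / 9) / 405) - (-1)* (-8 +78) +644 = 44254132 / 61965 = 714.18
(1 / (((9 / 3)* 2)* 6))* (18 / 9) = 1 / 18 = 0.06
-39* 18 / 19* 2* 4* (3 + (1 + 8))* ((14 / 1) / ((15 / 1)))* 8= -2515968 / 95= -26483.87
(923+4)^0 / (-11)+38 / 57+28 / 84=0.91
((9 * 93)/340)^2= 700569/115600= 6.06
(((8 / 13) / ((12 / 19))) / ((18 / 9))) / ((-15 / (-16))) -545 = -318521 / 585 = -544.48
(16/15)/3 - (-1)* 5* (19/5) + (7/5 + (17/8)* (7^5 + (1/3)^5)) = 173675207/4860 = 35735.64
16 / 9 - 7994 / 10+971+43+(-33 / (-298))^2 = 864733553 / 3996180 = 216.39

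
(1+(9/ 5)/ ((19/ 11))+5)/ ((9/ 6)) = 446/ 95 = 4.69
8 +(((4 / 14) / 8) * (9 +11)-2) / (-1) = 9.29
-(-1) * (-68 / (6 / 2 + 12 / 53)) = -3604 / 171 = -21.08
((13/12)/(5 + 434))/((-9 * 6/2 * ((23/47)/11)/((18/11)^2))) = -611/111067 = -0.01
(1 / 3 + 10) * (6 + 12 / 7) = 558 / 7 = 79.71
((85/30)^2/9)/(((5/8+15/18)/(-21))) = -578/45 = -12.84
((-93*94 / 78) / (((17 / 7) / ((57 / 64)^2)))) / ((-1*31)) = 1068921 / 905216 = 1.18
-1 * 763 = -763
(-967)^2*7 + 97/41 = 268370640/41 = 6545625.37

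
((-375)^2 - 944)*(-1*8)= -1117448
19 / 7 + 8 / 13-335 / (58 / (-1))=48059 / 5278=9.11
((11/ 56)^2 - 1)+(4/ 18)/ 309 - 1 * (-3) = 17785205/ 8721216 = 2.04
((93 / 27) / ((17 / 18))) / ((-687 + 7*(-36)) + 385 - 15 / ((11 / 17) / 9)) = -682 / 142613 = -0.00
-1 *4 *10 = -40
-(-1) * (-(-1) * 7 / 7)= 1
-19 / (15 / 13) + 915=13478 / 15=898.53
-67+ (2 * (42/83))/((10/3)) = -27679/415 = -66.70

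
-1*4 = -4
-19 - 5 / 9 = -176 / 9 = -19.56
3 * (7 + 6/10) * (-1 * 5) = -114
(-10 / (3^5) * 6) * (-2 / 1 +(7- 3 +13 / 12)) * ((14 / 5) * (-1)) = 518 / 243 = 2.13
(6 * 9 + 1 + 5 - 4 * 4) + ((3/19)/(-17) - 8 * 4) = 3873/323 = 11.99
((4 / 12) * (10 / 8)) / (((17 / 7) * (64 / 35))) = 0.09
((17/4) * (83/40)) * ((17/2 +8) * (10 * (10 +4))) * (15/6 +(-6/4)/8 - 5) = -14015463/256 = -54747.90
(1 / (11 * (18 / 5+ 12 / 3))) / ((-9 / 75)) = -125 / 1254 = -0.10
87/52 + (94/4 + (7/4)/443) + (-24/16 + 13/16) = 2256563/92144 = 24.49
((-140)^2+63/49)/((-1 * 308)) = -137209/2156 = -63.64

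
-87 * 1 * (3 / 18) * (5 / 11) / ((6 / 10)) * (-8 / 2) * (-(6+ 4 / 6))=-29000 / 99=-292.93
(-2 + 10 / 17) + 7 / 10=-121 / 170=-0.71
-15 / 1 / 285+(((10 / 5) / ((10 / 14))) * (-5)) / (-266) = 0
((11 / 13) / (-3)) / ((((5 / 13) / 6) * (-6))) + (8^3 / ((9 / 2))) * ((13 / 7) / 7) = 68177 / 2205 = 30.92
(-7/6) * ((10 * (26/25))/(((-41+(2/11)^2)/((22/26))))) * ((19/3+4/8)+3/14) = 393976/223065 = 1.77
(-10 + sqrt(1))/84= -3/28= -0.11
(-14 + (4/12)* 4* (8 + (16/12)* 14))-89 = -607/9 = -67.44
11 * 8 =88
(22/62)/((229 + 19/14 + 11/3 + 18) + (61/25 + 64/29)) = 0.00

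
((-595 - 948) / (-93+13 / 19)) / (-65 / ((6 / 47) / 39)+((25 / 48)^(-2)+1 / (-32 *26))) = -401180000 / 476533352751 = -0.00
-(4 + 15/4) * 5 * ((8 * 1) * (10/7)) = -3100/7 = -442.86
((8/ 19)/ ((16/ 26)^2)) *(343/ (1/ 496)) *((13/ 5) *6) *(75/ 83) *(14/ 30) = 1244323.96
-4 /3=-1.33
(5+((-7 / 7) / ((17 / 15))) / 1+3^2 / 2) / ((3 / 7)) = 2051 / 102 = 20.11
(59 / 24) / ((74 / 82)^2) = 99179 / 32856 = 3.02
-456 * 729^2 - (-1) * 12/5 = -1211685468/5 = -242337093.60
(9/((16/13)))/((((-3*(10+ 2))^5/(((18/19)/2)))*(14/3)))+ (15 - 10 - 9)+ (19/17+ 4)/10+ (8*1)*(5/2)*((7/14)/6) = -163972990033/90017464320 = -1.82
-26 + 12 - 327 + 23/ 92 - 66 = -1627/ 4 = -406.75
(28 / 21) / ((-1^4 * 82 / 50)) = -0.81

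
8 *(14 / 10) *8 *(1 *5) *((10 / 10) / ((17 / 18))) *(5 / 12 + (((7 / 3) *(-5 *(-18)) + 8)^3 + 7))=4914410038.59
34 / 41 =0.83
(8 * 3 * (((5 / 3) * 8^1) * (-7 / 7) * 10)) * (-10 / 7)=32000 / 7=4571.43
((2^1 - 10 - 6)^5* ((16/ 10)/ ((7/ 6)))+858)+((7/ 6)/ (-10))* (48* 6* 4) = -3684318/ 5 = -736863.60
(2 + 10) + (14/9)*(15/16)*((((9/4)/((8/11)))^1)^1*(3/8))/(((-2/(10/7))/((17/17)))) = 22101/2048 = 10.79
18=18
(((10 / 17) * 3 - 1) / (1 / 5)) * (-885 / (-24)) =19175 / 136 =140.99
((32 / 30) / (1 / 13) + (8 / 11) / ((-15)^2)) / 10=17164 / 12375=1.39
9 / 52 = 0.17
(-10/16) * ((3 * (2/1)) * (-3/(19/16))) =180/19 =9.47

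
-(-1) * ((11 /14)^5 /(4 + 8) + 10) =10.02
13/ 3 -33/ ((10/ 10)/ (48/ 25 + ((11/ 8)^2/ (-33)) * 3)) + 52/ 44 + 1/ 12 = -2750333/ 52800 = -52.09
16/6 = 2.67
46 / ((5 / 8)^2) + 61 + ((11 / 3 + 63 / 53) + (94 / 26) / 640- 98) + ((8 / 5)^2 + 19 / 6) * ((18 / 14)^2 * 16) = 15368146657 / 64821120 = 237.09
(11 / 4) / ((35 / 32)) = 88 / 35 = 2.51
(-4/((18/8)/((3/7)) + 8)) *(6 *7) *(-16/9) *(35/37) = 125440/5883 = 21.32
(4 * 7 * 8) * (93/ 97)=20832/ 97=214.76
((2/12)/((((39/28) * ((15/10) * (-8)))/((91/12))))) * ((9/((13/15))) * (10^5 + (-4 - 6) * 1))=-4082925/52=-78517.79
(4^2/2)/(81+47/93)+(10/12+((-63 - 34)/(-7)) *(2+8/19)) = 52141543/1512210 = 34.48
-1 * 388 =-388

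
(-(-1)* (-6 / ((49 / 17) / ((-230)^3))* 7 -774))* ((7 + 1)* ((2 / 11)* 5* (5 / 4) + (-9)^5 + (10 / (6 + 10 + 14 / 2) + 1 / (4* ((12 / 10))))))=-148317279627484262 / 1771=-83747758118285.86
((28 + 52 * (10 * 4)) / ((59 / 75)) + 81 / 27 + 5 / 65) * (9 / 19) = 18518940 / 14573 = 1270.77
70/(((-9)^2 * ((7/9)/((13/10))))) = 1.44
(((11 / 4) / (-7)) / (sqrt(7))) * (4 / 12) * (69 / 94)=-253 * sqrt(7) / 18424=-0.04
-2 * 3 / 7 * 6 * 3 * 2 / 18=-12 / 7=-1.71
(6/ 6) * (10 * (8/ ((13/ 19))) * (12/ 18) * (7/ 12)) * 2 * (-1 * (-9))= 10640/ 13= 818.46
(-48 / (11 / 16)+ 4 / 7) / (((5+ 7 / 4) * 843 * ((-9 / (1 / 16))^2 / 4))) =-1333 / 567841428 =-0.00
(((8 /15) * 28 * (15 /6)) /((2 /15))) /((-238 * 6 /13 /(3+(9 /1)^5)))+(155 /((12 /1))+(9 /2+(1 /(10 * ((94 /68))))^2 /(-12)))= -423900018622 /2816475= -150507.29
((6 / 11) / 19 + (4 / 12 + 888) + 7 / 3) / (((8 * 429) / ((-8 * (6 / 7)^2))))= -2233864 / 1464463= -1.53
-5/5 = -1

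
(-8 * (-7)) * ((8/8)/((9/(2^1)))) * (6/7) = 32/3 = 10.67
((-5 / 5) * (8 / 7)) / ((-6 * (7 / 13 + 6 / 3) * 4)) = 13 / 693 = 0.02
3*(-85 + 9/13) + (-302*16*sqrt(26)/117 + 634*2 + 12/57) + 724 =429604/247 - 4832*sqrt(26)/117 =1528.70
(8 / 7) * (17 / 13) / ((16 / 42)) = 51 / 13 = 3.92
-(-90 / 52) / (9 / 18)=45 / 13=3.46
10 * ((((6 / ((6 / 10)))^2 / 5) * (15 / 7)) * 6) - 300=15900 / 7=2271.43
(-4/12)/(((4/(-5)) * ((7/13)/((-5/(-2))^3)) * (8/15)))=40625/1792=22.67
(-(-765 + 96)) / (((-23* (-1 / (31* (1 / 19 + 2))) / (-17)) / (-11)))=151249527 / 437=346108.76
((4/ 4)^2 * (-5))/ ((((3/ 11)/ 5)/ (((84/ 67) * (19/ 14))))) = -10450/ 67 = -155.97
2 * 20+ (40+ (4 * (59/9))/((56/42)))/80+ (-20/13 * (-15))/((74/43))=6251699/115440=54.16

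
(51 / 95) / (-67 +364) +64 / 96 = 6287 / 9405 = 0.67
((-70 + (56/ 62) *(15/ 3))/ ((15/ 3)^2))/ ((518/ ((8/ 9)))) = -232/ 51615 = -0.00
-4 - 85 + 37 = -52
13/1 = 13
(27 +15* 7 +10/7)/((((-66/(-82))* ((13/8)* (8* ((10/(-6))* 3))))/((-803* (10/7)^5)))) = 12185.15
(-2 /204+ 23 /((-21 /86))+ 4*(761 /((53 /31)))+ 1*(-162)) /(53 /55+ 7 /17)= 3172442075 /2862636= 1108.22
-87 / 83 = -1.05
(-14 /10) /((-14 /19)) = 19 /10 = 1.90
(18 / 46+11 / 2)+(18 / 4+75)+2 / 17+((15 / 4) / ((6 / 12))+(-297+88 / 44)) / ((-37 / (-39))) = -6294059 / 28934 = -217.53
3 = 3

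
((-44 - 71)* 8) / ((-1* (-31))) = -920 / 31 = -29.68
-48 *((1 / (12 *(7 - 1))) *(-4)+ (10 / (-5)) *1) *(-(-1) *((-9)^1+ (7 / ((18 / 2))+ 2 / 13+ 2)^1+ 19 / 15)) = -831464 / 1755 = -473.77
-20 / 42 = -10 / 21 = -0.48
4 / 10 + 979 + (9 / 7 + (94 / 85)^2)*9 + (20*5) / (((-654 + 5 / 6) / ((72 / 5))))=198158545112 / 198203425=999.77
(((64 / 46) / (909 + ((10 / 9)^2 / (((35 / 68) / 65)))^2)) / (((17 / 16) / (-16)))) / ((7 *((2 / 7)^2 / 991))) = -4567386507264 / 3169756258891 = -1.44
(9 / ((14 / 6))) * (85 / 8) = 2295 / 56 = 40.98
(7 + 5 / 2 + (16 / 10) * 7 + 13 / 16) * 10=1721 / 8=215.12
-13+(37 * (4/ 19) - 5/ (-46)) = -4459/ 874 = -5.10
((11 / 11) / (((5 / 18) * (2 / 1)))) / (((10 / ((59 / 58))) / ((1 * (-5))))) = -531 / 580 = -0.92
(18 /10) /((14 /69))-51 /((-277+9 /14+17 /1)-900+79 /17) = 57171167 /6412490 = 8.92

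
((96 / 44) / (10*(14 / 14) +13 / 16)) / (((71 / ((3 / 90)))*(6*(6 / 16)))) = 256 / 6080085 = 0.00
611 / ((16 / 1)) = 611 / 16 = 38.19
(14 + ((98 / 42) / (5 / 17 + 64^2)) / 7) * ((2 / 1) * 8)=224.00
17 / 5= 3.40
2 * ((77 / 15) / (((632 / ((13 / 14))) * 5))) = 143 / 47400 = 0.00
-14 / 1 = -14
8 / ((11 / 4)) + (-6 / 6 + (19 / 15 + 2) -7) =-301 / 165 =-1.82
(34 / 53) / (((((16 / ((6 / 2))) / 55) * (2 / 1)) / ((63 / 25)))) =35343 / 4240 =8.34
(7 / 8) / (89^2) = 7 / 63368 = 0.00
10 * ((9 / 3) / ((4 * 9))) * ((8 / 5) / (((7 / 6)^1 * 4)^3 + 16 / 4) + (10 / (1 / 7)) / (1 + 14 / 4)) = 249793 / 19251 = 12.98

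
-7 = -7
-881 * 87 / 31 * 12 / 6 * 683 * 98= -330986470.84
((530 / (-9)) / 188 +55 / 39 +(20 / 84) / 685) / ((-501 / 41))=-474534041 / 5284088082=-0.09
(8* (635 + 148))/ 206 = 3132/ 103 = 30.41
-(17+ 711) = -728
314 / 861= 0.36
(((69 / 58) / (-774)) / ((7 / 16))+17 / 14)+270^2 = 545446859 / 7482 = 72901.21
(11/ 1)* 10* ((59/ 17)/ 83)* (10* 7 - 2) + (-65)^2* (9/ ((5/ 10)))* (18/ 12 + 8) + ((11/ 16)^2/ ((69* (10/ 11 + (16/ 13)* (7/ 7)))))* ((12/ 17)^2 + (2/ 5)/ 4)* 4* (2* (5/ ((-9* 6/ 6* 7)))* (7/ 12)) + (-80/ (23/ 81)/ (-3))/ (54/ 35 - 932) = 41199821999882561907817/ 57001279548169728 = 722787.67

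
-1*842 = -842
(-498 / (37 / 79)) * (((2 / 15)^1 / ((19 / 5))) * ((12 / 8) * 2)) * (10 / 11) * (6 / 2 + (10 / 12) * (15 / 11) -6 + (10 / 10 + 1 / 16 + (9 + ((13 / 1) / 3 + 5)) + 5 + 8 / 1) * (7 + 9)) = -4470169180 / 85063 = -52551.28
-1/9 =-0.11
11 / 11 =1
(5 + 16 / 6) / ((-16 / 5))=-115 / 48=-2.40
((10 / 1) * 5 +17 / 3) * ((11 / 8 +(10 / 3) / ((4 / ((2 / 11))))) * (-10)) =-336505 / 396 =-849.76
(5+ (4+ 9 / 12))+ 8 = 71 / 4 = 17.75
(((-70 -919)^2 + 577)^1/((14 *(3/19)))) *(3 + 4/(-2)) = 1328233/3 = 442744.33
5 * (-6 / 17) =-30 / 17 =-1.76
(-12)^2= 144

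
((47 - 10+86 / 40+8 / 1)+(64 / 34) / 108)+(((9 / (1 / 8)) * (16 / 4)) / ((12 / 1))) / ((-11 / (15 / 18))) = 4579367 / 100980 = 45.35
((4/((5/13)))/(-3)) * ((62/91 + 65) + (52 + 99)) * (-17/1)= 12769.75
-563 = -563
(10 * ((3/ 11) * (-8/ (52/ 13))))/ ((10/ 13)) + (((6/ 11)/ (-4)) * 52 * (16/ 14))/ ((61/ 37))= -56394/ 4697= -12.01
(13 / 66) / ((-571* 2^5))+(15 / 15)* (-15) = -18089293 / 1205952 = -15.00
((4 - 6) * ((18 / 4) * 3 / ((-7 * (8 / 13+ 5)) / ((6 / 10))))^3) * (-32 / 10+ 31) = 0.49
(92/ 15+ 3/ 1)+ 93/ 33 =1972/ 165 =11.95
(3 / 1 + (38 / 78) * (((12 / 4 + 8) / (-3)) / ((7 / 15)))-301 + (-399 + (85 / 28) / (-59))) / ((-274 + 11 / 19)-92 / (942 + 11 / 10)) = 1155929065777 / 451102076100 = 2.56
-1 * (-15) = 15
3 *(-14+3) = -33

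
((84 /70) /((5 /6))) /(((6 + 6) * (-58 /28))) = -42 /725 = -0.06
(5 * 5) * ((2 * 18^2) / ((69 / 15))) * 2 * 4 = 28173.91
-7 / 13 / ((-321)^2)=-7 / 1339533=-0.00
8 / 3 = 2.67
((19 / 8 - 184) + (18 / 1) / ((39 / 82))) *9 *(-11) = 1480347 / 104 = 14234.11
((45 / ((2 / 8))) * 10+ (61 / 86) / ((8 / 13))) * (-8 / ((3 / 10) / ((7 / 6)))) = -43371755 / 774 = -56035.86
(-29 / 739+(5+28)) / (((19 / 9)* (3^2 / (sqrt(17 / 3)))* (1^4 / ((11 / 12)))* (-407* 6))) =-641* sqrt(51) / 2953044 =-0.00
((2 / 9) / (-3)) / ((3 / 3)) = -2 / 27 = -0.07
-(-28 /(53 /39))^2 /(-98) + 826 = 2332402 /2809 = 830.33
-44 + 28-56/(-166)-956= -80648/83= -971.66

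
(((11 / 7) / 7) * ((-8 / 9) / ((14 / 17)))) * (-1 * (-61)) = -45628 / 3087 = -14.78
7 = 7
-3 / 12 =-1 / 4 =-0.25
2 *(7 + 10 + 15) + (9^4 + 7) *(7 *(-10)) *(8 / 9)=-3677504 / 9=-408611.56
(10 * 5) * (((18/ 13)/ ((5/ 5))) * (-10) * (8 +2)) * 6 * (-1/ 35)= 108000/ 91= 1186.81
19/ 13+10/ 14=198/ 91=2.18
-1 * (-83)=83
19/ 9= 2.11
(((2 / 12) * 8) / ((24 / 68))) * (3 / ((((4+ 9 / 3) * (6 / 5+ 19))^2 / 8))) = 6800 / 1499547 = 0.00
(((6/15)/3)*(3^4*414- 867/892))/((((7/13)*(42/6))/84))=777697986/7805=99641.00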